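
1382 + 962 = 2344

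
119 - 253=-134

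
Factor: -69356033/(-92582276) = 2^(-2)*43^1*1612931^1*23145569^(-1)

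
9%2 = 1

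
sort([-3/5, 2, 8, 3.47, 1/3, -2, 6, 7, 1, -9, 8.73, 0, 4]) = [-9, -2, -3/5, 0, 1/3, 1, 2, 3.47, 4, 6, 7, 8, 8.73]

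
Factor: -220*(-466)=2^3*5^1*11^1*233^1=102520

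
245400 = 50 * 4908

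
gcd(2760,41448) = 24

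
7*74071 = 518497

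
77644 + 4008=81652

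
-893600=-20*44680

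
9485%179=177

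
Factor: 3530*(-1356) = -1*2^3*3^1*5^1*113^1*353^1 = -4786680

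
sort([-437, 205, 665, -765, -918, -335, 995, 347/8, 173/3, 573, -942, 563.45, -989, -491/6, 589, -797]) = [-989, -942, -918, -797, -765, -437, -335, -491/6, 347/8, 173/3, 205, 563.45, 573, 589, 665, 995]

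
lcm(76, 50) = 1900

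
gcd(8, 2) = 2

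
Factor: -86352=-1 * 2^4 * 3^1 * 7^1 * 257^1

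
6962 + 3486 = 10448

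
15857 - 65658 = -49801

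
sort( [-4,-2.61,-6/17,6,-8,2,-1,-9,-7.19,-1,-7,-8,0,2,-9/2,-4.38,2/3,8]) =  [-9,-8,-8,-7.19,-7,-9/2,-4.38,-4,-2.61,-1,-1,-6/17,0,2/3,2,2,6,8]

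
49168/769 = 63 + 721/769≈63.94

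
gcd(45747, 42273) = 9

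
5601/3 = 1867 = 1867.00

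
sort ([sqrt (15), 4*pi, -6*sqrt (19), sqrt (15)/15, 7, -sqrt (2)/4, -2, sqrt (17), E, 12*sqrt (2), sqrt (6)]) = [-6*sqrt (19), -2, -sqrt (2)/4, sqrt (15)/15, sqrt (6), E, sqrt (15), sqrt (17), 7, 4*pi, 12*sqrt (2)]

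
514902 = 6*85817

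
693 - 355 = 338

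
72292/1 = 72292 = 72292.00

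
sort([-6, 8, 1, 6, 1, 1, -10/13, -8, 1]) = [-8, -6, -10/13, 1, 1, 1, 1, 6, 8]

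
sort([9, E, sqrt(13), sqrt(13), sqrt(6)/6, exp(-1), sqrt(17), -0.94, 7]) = [-0.94, exp(-1), sqrt(6)/6, E, sqrt(13), sqrt(13), sqrt(17), 7, 9]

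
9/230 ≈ 0.0391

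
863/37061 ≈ 0.0233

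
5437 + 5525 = 10962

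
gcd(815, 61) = 1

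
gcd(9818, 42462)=2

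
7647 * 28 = 214116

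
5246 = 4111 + 1135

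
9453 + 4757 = 14210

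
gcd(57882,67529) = 9647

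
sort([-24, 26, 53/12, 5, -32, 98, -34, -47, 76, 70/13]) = [-47, -34, -32, -24, 53/12, 5, 70/13, 26, 76, 98]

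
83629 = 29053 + 54576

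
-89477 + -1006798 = -1096275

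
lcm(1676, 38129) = 152516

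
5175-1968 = 3207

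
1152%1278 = 1152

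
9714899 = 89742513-80027614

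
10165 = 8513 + 1652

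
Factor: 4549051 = 13^1*349927^1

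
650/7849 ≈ 0.0828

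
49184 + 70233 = 119417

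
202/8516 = 101/4258 ≈ 0.0237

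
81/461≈0.176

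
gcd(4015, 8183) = 1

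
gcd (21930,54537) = 3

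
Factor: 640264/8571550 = 2^2 * 5^(-2) * 13^(-1) * 163^1 * 491^1 * 13187^(-1) = 320132/4285775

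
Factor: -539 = -1*7^2*11^1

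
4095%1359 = 18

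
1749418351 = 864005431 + 885412920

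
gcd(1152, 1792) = 128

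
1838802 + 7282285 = 9121087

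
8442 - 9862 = -1420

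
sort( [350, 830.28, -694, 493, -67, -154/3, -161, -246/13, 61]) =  [-694, -161, -67, -154/3, -246/13, 61, 350, 493, 830.28]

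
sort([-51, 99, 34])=[-51, 34, 99]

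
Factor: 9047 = 83^1 * 109^1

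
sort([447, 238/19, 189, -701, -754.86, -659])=[-754.86, -701, -659, 238/19, 189, 447]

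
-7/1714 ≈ -0.00408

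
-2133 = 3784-5917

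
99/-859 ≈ -0.115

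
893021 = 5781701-4888680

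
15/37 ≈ 0.405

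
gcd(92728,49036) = 4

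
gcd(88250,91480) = 10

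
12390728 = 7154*1732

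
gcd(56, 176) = 8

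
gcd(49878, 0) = 49878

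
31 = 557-526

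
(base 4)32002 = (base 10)898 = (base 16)382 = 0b1110000010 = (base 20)24i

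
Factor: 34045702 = 2^1*401^1*42451^1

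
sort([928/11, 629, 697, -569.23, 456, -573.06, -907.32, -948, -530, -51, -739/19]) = [-948, -907.32, -573.06, -569.23, -530, -51, -739/19, 928/11, 456, 629, 697]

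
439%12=7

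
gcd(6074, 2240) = 2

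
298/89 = 3+31/89 ≈ 3.35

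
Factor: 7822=2^1*3911^1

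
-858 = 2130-2988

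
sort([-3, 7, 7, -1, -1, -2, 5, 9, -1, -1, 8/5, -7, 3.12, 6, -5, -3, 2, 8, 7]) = [-7, -5, -3, -3, -2, -1, -1, -1, -1, 8/5, 2, 3.12, 5, 6, 7, 7, 7, 8, 9]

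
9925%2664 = 1933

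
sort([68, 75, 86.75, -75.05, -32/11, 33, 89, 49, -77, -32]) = [-77, -75.05, -32, -32/11, 33, 49, 68, 75, 86.75, 89]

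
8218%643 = 502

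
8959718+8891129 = 17850847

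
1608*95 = 152760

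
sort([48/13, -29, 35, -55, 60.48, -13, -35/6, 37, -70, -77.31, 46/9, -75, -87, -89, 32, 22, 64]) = [-89, -87, -77.31, -75, -70, -55, -29, -13, -35/6, 48/13, 46/9, 22, 32, 35, 37, 60.48, 64]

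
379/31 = 12 + 7/31 ≈ 12.23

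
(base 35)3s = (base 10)133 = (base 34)3v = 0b10000101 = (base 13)a3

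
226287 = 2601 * 87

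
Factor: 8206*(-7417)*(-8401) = 2^1*11^1*31^1*271^1*373^1*7417^1 = 511317640702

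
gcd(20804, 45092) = 4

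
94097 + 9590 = 103687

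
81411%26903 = 702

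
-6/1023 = -2/341≈-0.00587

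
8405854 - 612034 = 7793820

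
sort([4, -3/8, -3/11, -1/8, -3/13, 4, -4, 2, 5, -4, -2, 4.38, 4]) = [-4, -4, -2, -3/8, -3/11, -3/13, -1/8, 2, 4, 4, 4, 4.38, 5]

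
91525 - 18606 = 72919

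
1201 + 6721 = 7922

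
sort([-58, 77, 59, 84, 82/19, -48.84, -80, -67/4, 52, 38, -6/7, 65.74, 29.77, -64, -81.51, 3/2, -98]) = [-98, -81.51, -80, -64, -58, -48.84, -67/4, -6/7, 3/2, 82/19, 29.77, 38, 52, 59, 65.74, 77, 84]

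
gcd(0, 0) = 0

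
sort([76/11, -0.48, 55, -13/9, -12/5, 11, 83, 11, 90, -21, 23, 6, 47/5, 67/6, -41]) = [-41, -21, -12/5, -13/9, -0.48, 6, 76/11, 47/5, 11, 11, 67/6, 23, 55, 83, 90]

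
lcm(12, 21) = 84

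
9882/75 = 3294/25 = 131.76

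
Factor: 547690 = 2^1 * 5^1 * 11^1 * 13^1 * 383^1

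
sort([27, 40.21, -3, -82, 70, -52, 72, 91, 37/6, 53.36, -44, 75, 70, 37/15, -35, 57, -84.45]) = [-84.45, -82, -52, -44, -35, -3, 37/15, 37/6, 27, 40.21, 53.36, 57, 70, 70, 72, 75, 91]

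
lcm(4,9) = 36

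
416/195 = 2 + 2/15 ≈ 2.13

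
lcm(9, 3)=9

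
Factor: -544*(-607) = 2^5*17^1*607^1 = 330208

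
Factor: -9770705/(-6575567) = 5^1 * 7^1 * 107^1 * 2609^1 * 6575567^(-1) 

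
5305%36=13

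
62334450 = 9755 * 6390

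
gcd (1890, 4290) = 30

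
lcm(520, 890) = 46280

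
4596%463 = 429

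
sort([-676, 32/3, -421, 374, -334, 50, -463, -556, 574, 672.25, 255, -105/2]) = [-676, -556, -463, -421, -334, -105/2, 32/3, 50, 255, 374, 574, 672.25]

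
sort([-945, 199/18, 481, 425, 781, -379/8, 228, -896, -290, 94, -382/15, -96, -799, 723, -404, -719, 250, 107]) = [-945, -896, -799, -719, -404, -290, -96, -379/8, -382/15, 199/18, 94, 107, 228, 250, 425, 481, 723, 781]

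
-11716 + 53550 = 41834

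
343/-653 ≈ -0.525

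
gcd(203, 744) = 1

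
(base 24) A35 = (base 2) 1011011001101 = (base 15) 1AE2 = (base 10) 5837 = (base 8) 13315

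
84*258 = 21672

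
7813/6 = 1302 + 1/6 ≈ 1302.17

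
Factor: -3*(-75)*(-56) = -1*2^3*3^2*5^2*7^1 = -12600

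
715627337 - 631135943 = 84491394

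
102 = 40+62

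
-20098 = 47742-67840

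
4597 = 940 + 3657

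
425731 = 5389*79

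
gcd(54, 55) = 1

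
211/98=2 + 15/98 ≈ 2.15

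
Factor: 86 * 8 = 2^4 * 43^1 = 688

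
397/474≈0.838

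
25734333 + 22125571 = 47859904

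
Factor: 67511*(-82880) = -1*2^6*5^1*7^1*37^1*67511^1 = -5595311680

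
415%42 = 37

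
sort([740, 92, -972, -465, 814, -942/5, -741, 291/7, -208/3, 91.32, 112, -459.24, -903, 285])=[-972, -903, -741, -465, -459.24, -942/5, -208/3, 291/7, 91.32, 92, 112, 285, 740, 814]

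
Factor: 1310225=5^2 * 7^1 * 7487^1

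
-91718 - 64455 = -156173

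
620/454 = 1 + 83/227 ≈ 1.37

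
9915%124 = 119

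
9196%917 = 26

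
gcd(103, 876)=1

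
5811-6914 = -1103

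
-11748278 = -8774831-2973447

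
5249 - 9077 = -3828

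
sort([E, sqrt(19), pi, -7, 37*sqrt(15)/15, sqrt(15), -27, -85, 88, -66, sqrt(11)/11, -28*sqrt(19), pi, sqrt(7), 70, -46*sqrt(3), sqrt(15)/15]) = [-28*sqrt(19), -85, -46*sqrt(3), -66, -27, -7, sqrt(15)/15, sqrt(11)/11, sqrt(7), E, pi, pi, sqrt(15), sqrt(19), 37*sqrt(15)/15, 70, 88]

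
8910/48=185 + 5/8 ≈ 185.63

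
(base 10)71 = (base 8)107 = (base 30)2b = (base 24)2n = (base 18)3h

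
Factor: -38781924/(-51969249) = 2^2*3^(-2)*179^(-1)*1009^1*3203^1*10753^(-1) = 12927308/17323083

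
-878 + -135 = -1013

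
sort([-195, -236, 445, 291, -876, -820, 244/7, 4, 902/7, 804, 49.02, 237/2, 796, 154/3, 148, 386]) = [-876, -820, -236, -195, 4, 244/7, 49.02, 154/3, 237/2, 902/7, 148, 291, 386, 445, 796, 804]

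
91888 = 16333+75555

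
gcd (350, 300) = 50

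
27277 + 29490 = 56767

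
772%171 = 88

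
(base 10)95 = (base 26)3h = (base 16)5f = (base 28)3b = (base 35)2p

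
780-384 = 396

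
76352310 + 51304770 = 127657080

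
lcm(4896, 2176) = 19584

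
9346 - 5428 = 3918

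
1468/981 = 1+487/981 ≈ 1.50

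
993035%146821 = 112109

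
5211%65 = 11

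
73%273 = 73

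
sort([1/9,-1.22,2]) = [-1.22,1/9,2]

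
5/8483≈0.000589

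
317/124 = 2 + 69/124 ≈ 2.56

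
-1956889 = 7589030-9545919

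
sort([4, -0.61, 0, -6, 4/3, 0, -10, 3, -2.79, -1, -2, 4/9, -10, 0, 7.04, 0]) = [-10, -10, -6, -2.79, -2, -1, -0.61, 0, 0, 0, 0, 4/9, 4/3, 3, 4, 7.04]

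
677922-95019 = 582903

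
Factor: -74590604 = -1 * 2^2 * 11^1 * 877^1 * 1933^1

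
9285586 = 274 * 33889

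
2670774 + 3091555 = 5762329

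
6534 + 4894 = 11428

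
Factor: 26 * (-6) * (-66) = 2^3 * 3^2 * 11^1 * 13^1 = 10296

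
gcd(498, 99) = 3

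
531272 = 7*75896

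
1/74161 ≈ 0.0000135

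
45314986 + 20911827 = 66226813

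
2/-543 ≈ -0.00368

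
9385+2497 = 11882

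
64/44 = 16/11 ≈ 1.45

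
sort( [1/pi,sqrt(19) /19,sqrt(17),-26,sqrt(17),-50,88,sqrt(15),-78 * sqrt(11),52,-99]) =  [-78 * sqrt(11),-99,-50,-26,sqrt(19) /19,1/pi,sqrt(15),sqrt(17),sqrt(17),52,88]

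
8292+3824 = 12116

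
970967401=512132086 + 458835315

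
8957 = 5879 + 3078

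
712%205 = 97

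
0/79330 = 0 = 0.00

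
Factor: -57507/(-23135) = 3^1 * 5^(-1) * 7^(-1) * 29^1 = 87/35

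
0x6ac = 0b11010101100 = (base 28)250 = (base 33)1ip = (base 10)1708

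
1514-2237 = -723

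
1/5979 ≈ 0.000167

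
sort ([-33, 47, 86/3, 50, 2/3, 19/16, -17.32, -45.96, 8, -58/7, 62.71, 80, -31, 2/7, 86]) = [-45.96, -33, -31, -17.32, -58/7, 2/7, 2/3, 19/16, 8, 86/3, 47, 50, 62.71, 80, 86]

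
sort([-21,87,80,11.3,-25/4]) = [-21,-25/4,11.3,80,87]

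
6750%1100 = 150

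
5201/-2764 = -1 - 2437/2764≈-1.88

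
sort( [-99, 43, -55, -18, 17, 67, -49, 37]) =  [-99, -55, -49, -18, 17, 37, 43, 67]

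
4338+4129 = 8467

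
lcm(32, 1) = 32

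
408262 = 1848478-1440216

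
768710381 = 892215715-123505334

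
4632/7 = 661 + 5/7≈661.71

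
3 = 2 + 1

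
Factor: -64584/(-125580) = 2^1*3^2*5^(-1)*7^(-1) = 18/35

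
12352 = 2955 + 9397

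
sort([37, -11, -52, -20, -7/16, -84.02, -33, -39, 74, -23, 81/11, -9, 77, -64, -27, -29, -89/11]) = [-84.02, -64, -52, -39, -33, -29, -27, -23, -20, -11, -9, -89/11, -7/16, 81/11, 37, 74, 77]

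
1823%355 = 48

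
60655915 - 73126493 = -12470578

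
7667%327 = 146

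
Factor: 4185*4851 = 3^5*5^1*7^2*11^1*31^1 = 20301435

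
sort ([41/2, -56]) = [-56, 41/2]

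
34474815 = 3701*9315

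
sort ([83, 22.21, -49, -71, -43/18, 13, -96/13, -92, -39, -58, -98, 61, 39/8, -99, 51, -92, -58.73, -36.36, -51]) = [-99, -98, -92, -92, -71, -58.73, -58, -51, -49, -39, -36.36, -96/13, -43/18, 39/8, 13, 22.21, 51, 61, 83]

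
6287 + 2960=9247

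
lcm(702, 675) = 17550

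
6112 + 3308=9420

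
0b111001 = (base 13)45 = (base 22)2d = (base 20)2h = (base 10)57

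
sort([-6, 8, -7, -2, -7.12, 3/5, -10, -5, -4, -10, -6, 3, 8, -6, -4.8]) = [-10, -10, -7.12, -7, -6, -6, -6, -5, -4.8, -4, -2, 3/5, 3, 8, 8]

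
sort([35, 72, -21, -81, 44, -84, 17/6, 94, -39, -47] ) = [-84, -81, -47, -39, -21, 17/6, 35, 44, 72, 94] 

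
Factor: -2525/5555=-1*5^1*11^ (-1)=-5/11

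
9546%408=162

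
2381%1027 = 327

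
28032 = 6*4672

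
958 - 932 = 26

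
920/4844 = 230/1211≈0.190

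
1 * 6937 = 6937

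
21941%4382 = 31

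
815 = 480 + 335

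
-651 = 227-878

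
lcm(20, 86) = 860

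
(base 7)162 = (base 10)93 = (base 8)135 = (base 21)49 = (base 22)45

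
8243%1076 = 711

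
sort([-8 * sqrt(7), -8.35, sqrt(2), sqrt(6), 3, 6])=[-8 * sqrt(7), -8.35, sqrt(2), sqrt(6), 3, 6]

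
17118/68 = 8559/34 ≈ 251.74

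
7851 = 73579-65728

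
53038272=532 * 99696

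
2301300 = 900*2557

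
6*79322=475932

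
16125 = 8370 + 7755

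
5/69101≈0.0000724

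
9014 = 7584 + 1430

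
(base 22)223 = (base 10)1015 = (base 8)1767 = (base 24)1i7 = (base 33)up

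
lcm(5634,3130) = 28170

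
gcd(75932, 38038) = 2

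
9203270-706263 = 8497007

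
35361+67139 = 102500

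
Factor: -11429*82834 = -1*2^1*11^1*83^1*499^1*1039^1 = -946709786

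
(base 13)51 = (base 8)102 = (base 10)66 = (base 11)60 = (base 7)123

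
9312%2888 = 648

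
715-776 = -61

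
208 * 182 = 37856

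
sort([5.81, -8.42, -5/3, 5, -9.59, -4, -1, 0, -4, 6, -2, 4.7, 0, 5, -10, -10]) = [-10, -10, -9.59, -8.42, -4, -4, -2, -5/3, -1, 0, 0, 4.7, 5, 5, 5.81, 6]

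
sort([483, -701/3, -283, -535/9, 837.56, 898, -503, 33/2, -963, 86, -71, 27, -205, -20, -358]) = [-963, -503, -358, -283, -701/3, -205, -71, -535/9, -20, 33/2, 27, 86, 483, 837.56, 898]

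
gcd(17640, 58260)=60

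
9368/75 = 124 + 68/75 ≈ 124.91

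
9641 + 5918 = 15559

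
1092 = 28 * 39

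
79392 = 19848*4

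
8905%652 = 429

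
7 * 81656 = 571592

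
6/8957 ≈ 0.000670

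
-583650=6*(-97275)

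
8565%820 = 365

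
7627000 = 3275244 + 4351756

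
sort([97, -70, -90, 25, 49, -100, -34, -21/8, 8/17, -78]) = [-100, -90, -78, -70, -34, -21/8, 8/17, 25, 49, 97]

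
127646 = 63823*2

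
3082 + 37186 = 40268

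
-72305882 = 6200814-78506696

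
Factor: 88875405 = 3^2*5^1*17^1*116177^1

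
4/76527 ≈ 0.0000523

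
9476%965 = 791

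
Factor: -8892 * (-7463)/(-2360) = -1 * 2^(-1) * 3^2 * 5^(-1) * 13^1 * 17^1 * 19^1 * 59^(-1) * 439^1 = -16590249/590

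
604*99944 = 60366176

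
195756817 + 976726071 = 1172482888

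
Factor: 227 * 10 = 2^1 * 5^1 * 227^1 = 2270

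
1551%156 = 147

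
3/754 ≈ 0.00398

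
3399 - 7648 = -4249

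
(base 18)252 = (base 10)740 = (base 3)1000102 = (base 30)ok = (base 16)2e4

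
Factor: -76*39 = -1*2^2*3^1*13^1*19^1 = -2964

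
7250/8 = 906 + 1/4 = 906.25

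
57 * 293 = 16701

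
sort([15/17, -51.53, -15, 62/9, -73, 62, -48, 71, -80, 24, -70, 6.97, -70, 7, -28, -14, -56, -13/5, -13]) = [-80, -73, -70, -70, -56, -51.53, -48, -28, -15, -14, -13, -13/5, 15/17, 62/9, 6.97, 7, 24, 62, 71]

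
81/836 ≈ 0.0969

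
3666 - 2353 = 1313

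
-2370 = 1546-3916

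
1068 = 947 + 121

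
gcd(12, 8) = 4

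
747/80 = 9 + 27/80 ≈ 9.34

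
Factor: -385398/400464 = -1 * 2^(-3) * 13^1 * 61^1 * 103^(-1) = -793/824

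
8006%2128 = 1622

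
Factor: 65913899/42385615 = 5^(-1) * 127^(-1) * 66749^(-1) * 65913899^1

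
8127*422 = 3429594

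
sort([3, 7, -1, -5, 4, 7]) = [-5, -1, 3, 4, 7, 7]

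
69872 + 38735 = 108607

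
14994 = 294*51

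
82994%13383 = 2696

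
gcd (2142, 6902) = 238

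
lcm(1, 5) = 5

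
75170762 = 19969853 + 55200909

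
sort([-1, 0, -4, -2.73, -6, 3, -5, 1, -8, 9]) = [-8, -6, -5, -4, -2.73, -1, 0, 1, 3, 9]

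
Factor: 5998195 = 5^1*7^1*17^2*593^1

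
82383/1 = 82383 = 82383.00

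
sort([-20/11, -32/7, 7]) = [-32/7, -20/11, 7]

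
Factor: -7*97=-1*7^1*97^1=-679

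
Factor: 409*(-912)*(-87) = 2^4*3^2*19^1*29^1*409^1 = 32451696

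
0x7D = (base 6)325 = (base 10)125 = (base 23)5A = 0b1111101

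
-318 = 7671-7989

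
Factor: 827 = 827^1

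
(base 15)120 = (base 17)f0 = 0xff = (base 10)255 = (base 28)93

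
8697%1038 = 393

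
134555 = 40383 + 94172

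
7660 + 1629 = 9289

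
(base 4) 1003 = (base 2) 1000011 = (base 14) 4b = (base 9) 74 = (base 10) 67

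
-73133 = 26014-99147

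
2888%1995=893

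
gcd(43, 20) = 1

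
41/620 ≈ 0.0661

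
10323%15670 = 10323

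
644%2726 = 644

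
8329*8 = 66632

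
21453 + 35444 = 56897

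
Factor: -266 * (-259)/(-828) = -1 * 2^(-1) * 3^(-2) * 7^2 * 19^1 * 23^(-1) * 37^1 = -34447/414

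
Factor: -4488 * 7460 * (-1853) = 2^5 * 3^1 * 5^1 * 11^1 * 17^2 * 109^1 * 373^1 = 62039329440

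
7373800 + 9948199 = 17321999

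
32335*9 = 291015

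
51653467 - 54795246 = -3141779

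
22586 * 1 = 22586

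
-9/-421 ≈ 0.0214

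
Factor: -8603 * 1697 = -1 * 7^1 * 1229^1 * 1697^1 = -14599291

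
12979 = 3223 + 9756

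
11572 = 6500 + 5072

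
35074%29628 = 5446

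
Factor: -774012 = -1*2^2*3^1*53^1*1217^1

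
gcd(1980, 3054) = 6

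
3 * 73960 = 221880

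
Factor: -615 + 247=-1*2^4*23^1=-368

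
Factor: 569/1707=3^(-1)=1/3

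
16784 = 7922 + 8862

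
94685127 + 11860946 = 106546073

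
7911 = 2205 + 5706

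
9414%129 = 126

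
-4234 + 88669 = 84435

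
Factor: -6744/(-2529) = 2^3 * 3^(-1) = 8/3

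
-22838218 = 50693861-73532079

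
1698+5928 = 7626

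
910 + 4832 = 5742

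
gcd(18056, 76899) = 1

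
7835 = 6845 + 990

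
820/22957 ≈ 0.0357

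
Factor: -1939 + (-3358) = -1*5297^1 = -5297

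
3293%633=128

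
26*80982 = 2105532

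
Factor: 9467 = 9467^1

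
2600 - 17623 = -15023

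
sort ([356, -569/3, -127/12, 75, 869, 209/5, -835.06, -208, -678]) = [-835.06, -678, -208, -569/3, -127/12, 209/5, 75, 356, 869]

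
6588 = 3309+3279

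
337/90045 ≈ 0.00374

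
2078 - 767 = 1311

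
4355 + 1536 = 5891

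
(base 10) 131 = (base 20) 6b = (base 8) 203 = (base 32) 43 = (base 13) a1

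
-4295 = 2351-6646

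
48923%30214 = 18709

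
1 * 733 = 733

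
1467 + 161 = 1628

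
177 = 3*59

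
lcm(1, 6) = 6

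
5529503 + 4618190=10147693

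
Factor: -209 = -1*11^1*19^1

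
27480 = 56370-28890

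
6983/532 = 13 + 67/532 ≈ 13.13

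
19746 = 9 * 2194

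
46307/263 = 176 + 19/263 ≈ 176.07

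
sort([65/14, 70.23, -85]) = [-85, 65/14, 70.23]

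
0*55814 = 0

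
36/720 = 1/20 = 0.05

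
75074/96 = 782 + 1/48 ≈ 782.02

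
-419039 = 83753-502792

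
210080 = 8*26260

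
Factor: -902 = -1*2^1*11^1*41^1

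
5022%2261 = 500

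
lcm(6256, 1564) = 6256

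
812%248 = 68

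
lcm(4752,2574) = 61776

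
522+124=646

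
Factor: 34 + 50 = 2^2*3^1*7^1 = 84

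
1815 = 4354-2539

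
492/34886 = 246/17443 ≈ 0.0141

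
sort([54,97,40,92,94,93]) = [40,54,92,93,94,97]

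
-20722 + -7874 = -28596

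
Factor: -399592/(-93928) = 59^(-1) * 251^1 = 251/59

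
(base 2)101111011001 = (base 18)969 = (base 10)3033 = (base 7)11562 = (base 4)233121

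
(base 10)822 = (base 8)1466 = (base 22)1f8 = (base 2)1100110110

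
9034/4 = 4517/2 = 2258.50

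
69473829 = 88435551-18961722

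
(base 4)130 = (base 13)22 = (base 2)11100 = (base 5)103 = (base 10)28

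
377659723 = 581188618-203528895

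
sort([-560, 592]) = [-560, 592]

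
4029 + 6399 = 10428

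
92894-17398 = 75496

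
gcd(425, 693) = 1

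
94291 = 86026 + 8265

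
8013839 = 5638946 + 2374893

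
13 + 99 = 112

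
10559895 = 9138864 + 1421031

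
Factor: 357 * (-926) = -1 * 2^1 * 3^1 * 7^1 * 17^1 * 463^1 = -330582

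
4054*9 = 36486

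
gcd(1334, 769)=1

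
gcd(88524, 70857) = 9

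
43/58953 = 1/1371≈0.000729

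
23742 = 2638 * 9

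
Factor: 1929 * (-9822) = -1 * 2^1 * 3^2 * 643^1 * 1637^1 = -18946638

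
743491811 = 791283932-47792121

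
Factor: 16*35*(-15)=-1*2^4*3^1*5^2*7^1=-8400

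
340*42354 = 14400360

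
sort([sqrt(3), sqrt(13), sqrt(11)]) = [sqrt(3), sqrt(11), sqrt(13)]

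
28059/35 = 801 + 24/35 ≈ 801.69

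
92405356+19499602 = 111904958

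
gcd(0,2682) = 2682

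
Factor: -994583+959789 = -1*2^1*3^2*1933^1 = -34794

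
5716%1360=276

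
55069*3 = 165207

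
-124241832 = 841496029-965737861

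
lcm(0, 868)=0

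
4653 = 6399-1746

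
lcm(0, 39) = 0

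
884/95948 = 13/1411 ≈ 0.00921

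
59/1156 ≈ 0.0510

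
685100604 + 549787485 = 1234888089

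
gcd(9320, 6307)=1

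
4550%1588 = 1374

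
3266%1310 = 646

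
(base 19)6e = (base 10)128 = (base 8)200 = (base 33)3t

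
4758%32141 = 4758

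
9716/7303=1+2413/7303 ≈ 1.33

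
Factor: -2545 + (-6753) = -1 * 2^1 * 4649^1 = -9298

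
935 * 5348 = 5000380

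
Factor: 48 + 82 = 2^1 * 5^1 * 13^1 = 130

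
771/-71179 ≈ -0.0108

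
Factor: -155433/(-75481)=3^1*7^(-1)*41^(-1)*197^1=591/287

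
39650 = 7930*5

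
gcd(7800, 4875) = 975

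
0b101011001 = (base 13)207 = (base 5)2340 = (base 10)345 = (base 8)531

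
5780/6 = 963 + 1/3 ≈ 963.33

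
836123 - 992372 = -156249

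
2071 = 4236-2165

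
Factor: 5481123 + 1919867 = 2^1 * 5^1 * 740099^1 = 7400990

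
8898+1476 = 10374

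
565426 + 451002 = 1016428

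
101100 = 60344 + 40756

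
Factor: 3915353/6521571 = 3^(-2) * 7^(-1) * 13^1 * 61^(-1) * 1697^(-1) * 301181^1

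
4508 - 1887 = 2621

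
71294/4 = 35647/2 = 17823.50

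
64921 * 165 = 10711965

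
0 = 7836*0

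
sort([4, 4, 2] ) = [2, 4, 4] 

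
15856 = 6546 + 9310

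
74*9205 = 681170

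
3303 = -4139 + 7442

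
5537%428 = 401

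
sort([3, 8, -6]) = [-6, 3, 8]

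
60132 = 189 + 59943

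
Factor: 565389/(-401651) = -1*3^2*11^1*5711^1*401651^(-1)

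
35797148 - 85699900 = -49902752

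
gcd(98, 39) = 1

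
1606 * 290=465740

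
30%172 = 30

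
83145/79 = 1052 + 37/79 ≈ 1052.47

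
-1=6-7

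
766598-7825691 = -7059093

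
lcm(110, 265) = 5830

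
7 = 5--2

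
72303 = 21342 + 50961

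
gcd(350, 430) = 10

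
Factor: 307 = 307^1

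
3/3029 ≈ 0.000990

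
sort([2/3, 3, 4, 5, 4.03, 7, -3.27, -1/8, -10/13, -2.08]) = [-3.27, -2.08, -10/13, -1/8, 2/3, 3, 4, 4.03, 5, 7]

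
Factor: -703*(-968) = 2^3*11^2*19^1*37^1 = 680504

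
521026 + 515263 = 1036289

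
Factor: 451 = 11^1*41^1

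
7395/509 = 14 + 269/509 ≈ 14.53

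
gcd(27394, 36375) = 1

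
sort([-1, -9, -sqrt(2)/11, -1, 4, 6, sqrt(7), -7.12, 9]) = [-9, -7.12, -1, -1, -sqrt(2)/11, sqrt(7), 4, 6, 9]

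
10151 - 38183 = -28032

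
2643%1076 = 491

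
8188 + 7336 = 15524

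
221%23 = 14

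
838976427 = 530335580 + 308640847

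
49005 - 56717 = -7712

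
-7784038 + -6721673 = -14505711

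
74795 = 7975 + 66820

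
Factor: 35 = 5^1*7^1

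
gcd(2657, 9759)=1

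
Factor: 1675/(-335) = -1*5^1 = -5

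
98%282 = 98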